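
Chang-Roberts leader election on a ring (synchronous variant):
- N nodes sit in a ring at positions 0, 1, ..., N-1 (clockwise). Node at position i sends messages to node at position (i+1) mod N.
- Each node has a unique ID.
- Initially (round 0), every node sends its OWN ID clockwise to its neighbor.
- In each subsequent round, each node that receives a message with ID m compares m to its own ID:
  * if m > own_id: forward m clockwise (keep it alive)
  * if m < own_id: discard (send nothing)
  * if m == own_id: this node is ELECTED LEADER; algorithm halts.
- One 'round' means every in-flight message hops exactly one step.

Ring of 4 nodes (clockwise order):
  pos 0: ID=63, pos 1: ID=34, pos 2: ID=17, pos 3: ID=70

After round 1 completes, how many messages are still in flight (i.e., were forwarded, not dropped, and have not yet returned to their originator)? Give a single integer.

Answer: 3

Derivation:
Round 1: pos1(id34) recv 63: fwd; pos2(id17) recv 34: fwd; pos3(id70) recv 17: drop; pos0(id63) recv 70: fwd
After round 1: 3 messages still in flight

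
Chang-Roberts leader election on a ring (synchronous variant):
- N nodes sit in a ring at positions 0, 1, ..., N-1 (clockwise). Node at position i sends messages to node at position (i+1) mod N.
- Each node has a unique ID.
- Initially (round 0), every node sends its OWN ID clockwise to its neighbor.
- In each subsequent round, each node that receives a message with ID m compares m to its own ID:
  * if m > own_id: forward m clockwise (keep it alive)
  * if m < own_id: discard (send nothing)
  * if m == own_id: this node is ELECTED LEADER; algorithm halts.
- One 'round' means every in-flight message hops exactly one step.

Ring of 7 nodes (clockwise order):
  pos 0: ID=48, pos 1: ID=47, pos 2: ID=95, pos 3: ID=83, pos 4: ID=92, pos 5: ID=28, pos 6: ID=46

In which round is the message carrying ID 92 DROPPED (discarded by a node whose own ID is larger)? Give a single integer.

Round 1: pos1(id47) recv 48: fwd; pos2(id95) recv 47: drop; pos3(id83) recv 95: fwd; pos4(id92) recv 83: drop; pos5(id28) recv 92: fwd; pos6(id46) recv 28: drop; pos0(id48) recv 46: drop
Round 2: pos2(id95) recv 48: drop; pos4(id92) recv 95: fwd; pos6(id46) recv 92: fwd
Round 3: pos5(id28) recv 95: fwd; pos0(id48) recv 92: fwd
Round 4: pos6(id46) recv 95: fwd; pos1(id47) recv 92: fwd
Round 5: pos0(id48) recv 95: fwd; pos2(id95) recv 92: drop
Round 6: pos1(id47) recv 95: fwd
Round 7: pos2(id95) recv 95: ELECTED
Message ID 92 originates at pos 4; dropped at pos 2 in round 5

Answer: 5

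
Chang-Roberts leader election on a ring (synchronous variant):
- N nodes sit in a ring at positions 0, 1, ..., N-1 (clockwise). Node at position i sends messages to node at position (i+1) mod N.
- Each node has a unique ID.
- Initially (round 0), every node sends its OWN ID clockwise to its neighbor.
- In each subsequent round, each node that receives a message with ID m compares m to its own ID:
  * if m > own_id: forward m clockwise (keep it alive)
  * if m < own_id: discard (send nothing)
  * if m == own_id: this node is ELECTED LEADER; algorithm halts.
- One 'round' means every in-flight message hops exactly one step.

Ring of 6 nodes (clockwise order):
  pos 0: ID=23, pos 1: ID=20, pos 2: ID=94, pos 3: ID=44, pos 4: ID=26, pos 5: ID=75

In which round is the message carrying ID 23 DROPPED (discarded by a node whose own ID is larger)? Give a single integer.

Answer: 2

Derivation:
Round 1: pos1(id20) recv 23: fwd; pos2(id94) recv 20: drop; pos3(id44) recv 94: fwd; pos4(id26) recv 44: fwd; pos5(id75) recv 26: drop; pos0(id23) recv 75: fwd
Round 2: pos2(id94) recv 23: drop; pos4(id26) recv 94: fwd; pos5(id75) recv 44: drop; pos1(id20) recv 75: fwd
Round 3: pos5(id75) recv 94: fwd; pos2(id94) recv 75: drop
Round 4: pos0(id23) recv 94: fwd
Round 5: pos1(id20) recv 94: fwd
Round 6: pos2(id94) recv 94: ELECTED
Message ID 23 originates at pos 0; dropped at pos 2 in round 2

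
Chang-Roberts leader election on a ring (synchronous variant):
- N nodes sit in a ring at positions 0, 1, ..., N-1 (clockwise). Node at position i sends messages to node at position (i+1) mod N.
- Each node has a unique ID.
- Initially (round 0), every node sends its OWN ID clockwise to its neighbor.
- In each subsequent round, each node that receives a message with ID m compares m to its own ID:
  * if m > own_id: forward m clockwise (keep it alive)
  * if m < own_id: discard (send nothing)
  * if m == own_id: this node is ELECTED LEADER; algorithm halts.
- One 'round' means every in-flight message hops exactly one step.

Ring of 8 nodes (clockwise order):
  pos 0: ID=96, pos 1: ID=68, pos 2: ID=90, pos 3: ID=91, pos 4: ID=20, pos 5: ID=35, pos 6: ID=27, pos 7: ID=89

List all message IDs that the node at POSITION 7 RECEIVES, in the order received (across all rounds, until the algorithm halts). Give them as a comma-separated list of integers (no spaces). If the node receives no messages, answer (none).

Round 1: pos1(id68) recv 96: fwd; pos2(id90) recv 68: drop; pos3(id91) recv 90: drop; pos4(id20) recv 91: fwd; pos5(id35) recv 20: drop; pos6(id27) recv 35: fwd; pos7(id89) recv 27: drop; pos0(id96) recv 89: drop
Round 2: pos2(id90) recv 96: fwd; pos5(id35) recv 91: fwd; pos7(id89) recv 35: drop
Round 3: pos3(id91) recv 96: fwd; pos6(id27) recv 91: fwd
Round 4: pos4(id20) recv 96: fwd; pos7(id89) recv 91: fwd
Round 5: pos5(id35) recv 96: fwd; pos0(id96) recv 91: drop
Round 6: pos6(id27) recv 96: fwd
Round 7: pos7(id89) recv 96: fwd
Round 8: pos0(id96) recv 96: ELECTED

Answer: 27,35,91,96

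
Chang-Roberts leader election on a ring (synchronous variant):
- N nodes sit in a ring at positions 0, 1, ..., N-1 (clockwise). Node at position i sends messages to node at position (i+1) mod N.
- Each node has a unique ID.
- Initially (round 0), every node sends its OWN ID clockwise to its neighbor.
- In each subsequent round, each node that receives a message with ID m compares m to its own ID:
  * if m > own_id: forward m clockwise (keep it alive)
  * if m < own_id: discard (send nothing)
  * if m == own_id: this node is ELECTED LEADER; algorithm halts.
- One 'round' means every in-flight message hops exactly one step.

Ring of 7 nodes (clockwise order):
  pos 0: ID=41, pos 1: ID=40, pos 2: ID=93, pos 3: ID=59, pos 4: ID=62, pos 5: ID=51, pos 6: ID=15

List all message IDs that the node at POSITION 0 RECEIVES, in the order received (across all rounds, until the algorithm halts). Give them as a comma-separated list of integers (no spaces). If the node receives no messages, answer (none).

Round 1: pos1(id40) recv 41: fwd; pos2(id93) recv 40: drop; pos3(id59) recv 93: fwd; pos4(id62) recv 59: drop; pos5(id51) recv 62: fwd; pos6(id15) recv 51: fwd; pos0(id41) recv 15: drop
Round 2: pos2(id93) recv 41: drop; pos4(id62) recv 93: fwd; pos6(id15) recv 62: fwd; pos0(id41) recv 51: fwd
Round 3: pos5(id51) recv 93: fwd; pos0(id41) recv 62: fwd; pos1(id40) recv 51: fwd
Round 4: pos6(id15) recv 93: fwd; pos1(id40) recv 62: fwd; pos2(id93) recv 51: drop
Round 5: pos0(id41) recv 93: fwd; pos2(id93) recv 62: drop
Round 6: pos1(id40) recv 93: fwd
Round 7: pos2(id93) recv 93: ELECTED

Answer: 15,51,62,93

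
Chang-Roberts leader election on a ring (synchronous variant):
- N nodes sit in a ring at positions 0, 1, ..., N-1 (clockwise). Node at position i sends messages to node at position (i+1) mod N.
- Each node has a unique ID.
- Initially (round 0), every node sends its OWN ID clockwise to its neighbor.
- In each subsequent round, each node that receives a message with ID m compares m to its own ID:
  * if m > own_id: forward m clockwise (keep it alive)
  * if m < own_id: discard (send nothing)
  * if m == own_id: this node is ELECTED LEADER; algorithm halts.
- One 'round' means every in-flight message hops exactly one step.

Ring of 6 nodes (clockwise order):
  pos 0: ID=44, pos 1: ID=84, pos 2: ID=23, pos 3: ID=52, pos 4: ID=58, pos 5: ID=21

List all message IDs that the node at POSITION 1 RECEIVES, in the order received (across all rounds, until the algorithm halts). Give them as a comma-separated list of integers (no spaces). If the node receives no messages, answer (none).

Answer: 44,58,84

Derivation:
Round 1: pos1(id84) recv 44: drop; pos2(id23) recv 84: fwd; pos3(id52) recv 23: drop; pos4(id58) recv 52: drop; pos5(id21) recv 58: fwd; pos0(id44) recv 21: drop
Round 2: pos3(id52) recv 84: fwd; pos0(id44) recv 58: fwd
Round 3: pos4(id58) recv 84: fwd; pos1(id84) recv 58: drop
Round 4: pos5(id21) recv 84: fwd
Round 5: pos0(id44) recv 84: fwd
Round 6: pos1(id84) recv 84: ELECTED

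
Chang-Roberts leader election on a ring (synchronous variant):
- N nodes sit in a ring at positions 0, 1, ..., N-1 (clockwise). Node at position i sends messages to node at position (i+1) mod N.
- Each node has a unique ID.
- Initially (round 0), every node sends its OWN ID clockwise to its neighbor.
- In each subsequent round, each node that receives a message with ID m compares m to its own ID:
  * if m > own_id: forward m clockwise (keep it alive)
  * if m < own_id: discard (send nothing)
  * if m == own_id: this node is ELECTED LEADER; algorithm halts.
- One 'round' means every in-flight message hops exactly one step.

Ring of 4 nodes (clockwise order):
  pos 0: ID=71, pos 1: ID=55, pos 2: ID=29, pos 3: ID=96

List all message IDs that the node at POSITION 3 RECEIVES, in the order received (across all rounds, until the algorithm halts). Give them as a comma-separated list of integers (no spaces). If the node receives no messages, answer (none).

Round 1: pos1(id55) recv 71: fwd; pos2(id29) recv 55: fwd; pos3(id96) recv 29: drop; pos0(id71) recv 96: fwd
Round 2: pos2(id29) recv 71: fwd; pos3(id96) recv 55: drop; pos1(id55) recv 96: fwd
Round 3: pos3(id96) recv 71: drop; pos2(id29) recv 96: fwd
Round 4: pos3(id96) recv 96: ELECTED

Answer: 29,55,71,96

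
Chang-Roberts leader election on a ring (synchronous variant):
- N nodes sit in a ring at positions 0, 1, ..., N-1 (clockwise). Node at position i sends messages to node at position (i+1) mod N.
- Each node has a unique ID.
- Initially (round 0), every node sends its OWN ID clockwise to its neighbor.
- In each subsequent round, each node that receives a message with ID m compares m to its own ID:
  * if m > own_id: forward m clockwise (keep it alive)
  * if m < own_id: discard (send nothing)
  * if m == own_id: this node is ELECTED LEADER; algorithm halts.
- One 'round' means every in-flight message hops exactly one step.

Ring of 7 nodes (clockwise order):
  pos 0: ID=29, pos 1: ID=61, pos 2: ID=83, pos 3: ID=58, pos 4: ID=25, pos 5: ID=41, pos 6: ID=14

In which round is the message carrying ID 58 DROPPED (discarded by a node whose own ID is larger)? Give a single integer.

Answer: 5

Derivation:
Round 1: pos1(id61) recv 29: drop; pos2(id83) recv 61: drop; pos3(id58) recv 83: fwd; pos4(id25) recv 58: fwd; pos5(id41) recv 25: drop; pos6(id14) recv 41: fwd; pos0(id29) recv 14: drop
Round 2: pos4(id25) recv 83: fwd; pos5(id41) recv 58: fwd; pos0(id29) recv 41: fwd
Round 3: pos5(id41) recv 83: fwd; pos6(id14) recv 58: fwd; pos1(id61) recv 41: drop
Round 4: pos6(id14) recv 83: fwd; pos0(id29) recv 58: fwd
Round 5: pos0(id29) recv 83: fwd; pos1(id61) recv 58: drop
Round 6: pos1(id61) recv 83: fwd
Round 7: pos2(id83) recv 83: ELECTED
Message ID 58 originates at pos 3; dropped at pos 1 in round 5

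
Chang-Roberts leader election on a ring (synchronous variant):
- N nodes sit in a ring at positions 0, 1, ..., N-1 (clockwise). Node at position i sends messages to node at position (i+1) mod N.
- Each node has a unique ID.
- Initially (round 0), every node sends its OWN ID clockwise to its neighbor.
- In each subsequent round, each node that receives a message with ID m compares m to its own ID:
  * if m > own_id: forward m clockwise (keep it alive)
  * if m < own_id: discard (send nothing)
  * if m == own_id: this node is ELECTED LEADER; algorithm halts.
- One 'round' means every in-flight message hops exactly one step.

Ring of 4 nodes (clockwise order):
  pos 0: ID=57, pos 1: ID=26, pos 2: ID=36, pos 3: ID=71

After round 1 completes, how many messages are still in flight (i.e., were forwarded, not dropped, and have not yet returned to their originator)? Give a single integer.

Answer: 2

Derivation:
Round 1: pos1(id26) recv 57: fwd; pos2(id36) recv 26: drop; pos3(id71) recv 36: drop; pos0(id57) recv 71: fwd
After round 1: 2 messages still in flight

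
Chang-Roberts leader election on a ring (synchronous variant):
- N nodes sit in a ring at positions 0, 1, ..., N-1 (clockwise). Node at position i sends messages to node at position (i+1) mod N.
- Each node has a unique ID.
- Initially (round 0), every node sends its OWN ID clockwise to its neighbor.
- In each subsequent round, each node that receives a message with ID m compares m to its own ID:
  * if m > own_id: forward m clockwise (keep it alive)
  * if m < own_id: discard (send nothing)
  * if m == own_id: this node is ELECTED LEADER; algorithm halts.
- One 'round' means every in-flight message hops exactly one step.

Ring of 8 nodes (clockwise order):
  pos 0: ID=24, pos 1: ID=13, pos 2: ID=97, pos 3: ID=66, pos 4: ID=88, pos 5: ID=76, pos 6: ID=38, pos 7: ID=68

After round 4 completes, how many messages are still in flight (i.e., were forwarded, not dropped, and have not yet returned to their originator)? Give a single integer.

Round 1: pos1(id13) recv 24: fwd; pos2(id97) recv 13: drop; pos3(id66) recv 97: fwd; pos4(id88) recv 66: drop; pos5(id76) recv 88: fwd; pos6(id38) recv 76: fwd; pos7(id68) recv 38: drop; pos0(id24) recv 68: fwd
Round 2: pos2(id97) recv 24: drop; pos4(id88) recv 97: fwd; pos6(id38) recv 88: fwd; pos7(id68) recv 76: fwd; pos1(id13) recv 68: fwd
Round 3: pos5(id76) recv 97: fwd; pos7(id68) recv 88: fwd; pos0(id24) recv 76: fwd; pos2(id97) recv 68: drop
Round 4: pos6(id38) recv 97: fwd; pos0(id24) recv 88: fwd; pos1(id13) recv 76: fwd
After round 4: 3 messages still in flight

Answer: 3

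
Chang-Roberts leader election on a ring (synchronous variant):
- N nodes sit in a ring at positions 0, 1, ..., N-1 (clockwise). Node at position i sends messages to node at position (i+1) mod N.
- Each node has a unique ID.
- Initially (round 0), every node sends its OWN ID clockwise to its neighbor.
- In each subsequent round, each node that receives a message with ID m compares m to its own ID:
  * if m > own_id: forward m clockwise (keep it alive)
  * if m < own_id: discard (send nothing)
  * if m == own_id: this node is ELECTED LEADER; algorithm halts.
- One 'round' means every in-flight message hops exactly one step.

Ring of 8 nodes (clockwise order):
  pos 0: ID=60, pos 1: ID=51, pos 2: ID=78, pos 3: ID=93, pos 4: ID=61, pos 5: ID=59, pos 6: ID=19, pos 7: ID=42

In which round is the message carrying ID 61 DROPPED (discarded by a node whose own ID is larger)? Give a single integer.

Round 1: pos1(id51) recv 60: fwd; pos2(id78) recv 51: drop; pos3(id93) recv 78: drop; pos4(id61) recv 93: fwd; pos5(id59) recv 61: fwd; pos6(id19) recv 59: fwd; pos7(id42) recv 19: drop; pos0(id60) recv 42: drop
Round 2: pos2(id78) recv 60: drop; pos5(id59) recv 93: fwd; pos6(id19) recv 61: fwd; pos7(id42) recv 59: fwd
Round 3: pos6(id19) recv 93: fwd; pos7(id42) recv 61: fwd; pos0(id60) recv 59: drop
Round 4: pos7(id42) recv 93: fwd; pos0(id60) recv 61: fwd
Round 5: pos0(id60) recv 93: fwd; pos1(id51) recv 61: fwd
Round 6: pos1(id51) recv 93: fwd; pos2(id78) recv 61: drop
Round 7: pos2(id78) recv 93: fwd
Round 8: pos3(id93) recv 93: ELECTED
Message ID 61 originates at pos 4; dropped at pos 2 in round 6

Answer: 6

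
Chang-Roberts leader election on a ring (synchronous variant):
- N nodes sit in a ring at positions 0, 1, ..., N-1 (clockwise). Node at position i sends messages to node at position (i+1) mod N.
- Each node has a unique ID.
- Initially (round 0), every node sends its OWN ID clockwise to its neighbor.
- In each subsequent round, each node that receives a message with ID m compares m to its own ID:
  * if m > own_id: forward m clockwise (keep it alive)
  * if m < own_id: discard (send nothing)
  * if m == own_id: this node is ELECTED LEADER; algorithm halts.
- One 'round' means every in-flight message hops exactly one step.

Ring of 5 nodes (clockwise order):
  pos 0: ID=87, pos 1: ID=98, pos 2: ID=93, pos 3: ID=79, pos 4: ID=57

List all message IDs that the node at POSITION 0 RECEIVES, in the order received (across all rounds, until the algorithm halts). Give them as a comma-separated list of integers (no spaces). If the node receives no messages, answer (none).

Round 1: pos1(id98) recv 87: drop; pos2(id93) recv 98: fwd; pos3(id79) recv 93: fwd; pos4(id57) recv 79: fwd; pos0(id87) recv 57: drop
Round 2: pos3(id79) recv 98: fwd; pos4(id57) recv 93: fwd; pos0(id87) recv 79: drop
Round 3: pos4(id57) recv 98: fwd; pos0(id87) recv 93: fwd
Round 4: pos0(id87) recv 98: fwd; pos1(id98) recv 93: drop
Round 5: pos1(id98) recv 98: ELECTED

Answer: 57,79,93,98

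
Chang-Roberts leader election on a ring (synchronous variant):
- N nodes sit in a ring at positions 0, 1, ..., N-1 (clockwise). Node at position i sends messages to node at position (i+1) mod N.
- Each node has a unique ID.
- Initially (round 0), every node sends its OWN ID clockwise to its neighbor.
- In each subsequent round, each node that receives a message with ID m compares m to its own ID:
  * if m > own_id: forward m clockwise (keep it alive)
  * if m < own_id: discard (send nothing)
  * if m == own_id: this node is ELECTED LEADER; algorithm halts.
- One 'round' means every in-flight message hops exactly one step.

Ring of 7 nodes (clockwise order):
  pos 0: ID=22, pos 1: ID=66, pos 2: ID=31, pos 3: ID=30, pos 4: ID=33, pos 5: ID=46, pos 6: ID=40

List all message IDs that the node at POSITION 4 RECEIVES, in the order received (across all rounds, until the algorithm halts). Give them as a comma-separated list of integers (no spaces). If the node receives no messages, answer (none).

Round 1: pos1(id66) recv 22: drop; pos2(id31) recv 66: fwd; pos3(id30) recv 31: fwd; pos4(id33) recv 30: drop; pos5(id46) recv 33: drop; pos6(id40) recv 46: fwd; pos0(id22) recv 40: fwd
Round 2: pos3(id30) recv 66: fwd; pos4(id33) recv 31: drop; pos0(id22) recv 46: fwd; pos1(id66) recv 40: drop
Round 3: pos4(id33) recv 66: fwd; pos1(id66) recv 46: drop
Round 4: pos5(id46) recv 66: fwd
Round 5: pos6(id40) recv 66: fwd
Round 6: pos0(id22) recv 66: fwd
Round 7: pos1(id66) recv 66: ELECTED

Answer: 30,31,66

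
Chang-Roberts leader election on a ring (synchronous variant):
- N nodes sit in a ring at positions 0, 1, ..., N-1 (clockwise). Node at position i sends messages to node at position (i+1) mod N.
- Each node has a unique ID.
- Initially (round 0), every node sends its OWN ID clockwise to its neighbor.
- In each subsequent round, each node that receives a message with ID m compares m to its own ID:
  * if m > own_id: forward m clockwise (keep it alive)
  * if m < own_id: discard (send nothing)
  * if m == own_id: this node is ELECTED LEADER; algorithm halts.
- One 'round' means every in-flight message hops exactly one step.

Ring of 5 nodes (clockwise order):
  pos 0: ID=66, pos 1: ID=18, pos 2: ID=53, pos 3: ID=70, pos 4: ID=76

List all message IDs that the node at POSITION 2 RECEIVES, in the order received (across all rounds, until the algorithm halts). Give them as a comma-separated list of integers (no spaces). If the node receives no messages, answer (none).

Answer: 18,66,76

Derivation:
Round 1: pos1(id18) recv 66: fwd; pos2(id53) recv 18: drop; pos3(id70) recv 53: drop; pos4(id76) recv 70: drop; pos0(id66) recv 76: fwd
Round 2: pos2(id53) recv 66: fwd; pos1(id18) recv 76: fwd
Round 3: pos3(id70) recv 66: drop; pos2(id53) recv 76: fwd
Round 4: pos3(id70) recv 76: fwd
Round 5: pos4(id76) recv 76: ELECTED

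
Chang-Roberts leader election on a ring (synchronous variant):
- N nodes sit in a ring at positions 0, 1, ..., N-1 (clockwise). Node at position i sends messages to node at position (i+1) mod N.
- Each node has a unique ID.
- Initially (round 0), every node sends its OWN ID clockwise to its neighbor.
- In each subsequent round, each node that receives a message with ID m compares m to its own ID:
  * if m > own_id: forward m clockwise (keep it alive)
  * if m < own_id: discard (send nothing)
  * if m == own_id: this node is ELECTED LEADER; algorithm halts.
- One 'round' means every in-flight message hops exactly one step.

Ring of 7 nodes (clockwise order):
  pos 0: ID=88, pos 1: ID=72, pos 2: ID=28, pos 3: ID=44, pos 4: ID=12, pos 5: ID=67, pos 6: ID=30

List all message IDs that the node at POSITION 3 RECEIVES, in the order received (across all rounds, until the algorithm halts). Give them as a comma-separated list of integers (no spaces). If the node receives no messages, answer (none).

Answer: 28,72,88

Derivation:
Round 1: pos1(id72) recv 88: fwd; pos2(id28) recv 72: fwd; pos3(id44) recv 28: drop; pos4(id12) recv 44: fwd; pos5(id67) recv 12: drop; pos6(id30) recv 67: fwd; pos0(id88) recv 30: drop
Round 2: pos2(id28) recv 88: fwd; pos3(id44) recv 72: fwd; pos5(id67) recv 44: drop; pos0(id88) recv 67: drop
Round 3: pos3(id44) recv 88: fwd; pos4(id12) recv 72: fwd
Round 4: pos4(id12) recv 88: fwd; pos5(id67) recv 72: fwd
Round 5: pos5(id67) recv 88: fwd; pos6(id30) recv 72: fwd
Round 6: pos6(id30) recv 88: fwd; pos0(id88) recv 72: drop
Round 7: pos0(id88) recv 88: ELECTED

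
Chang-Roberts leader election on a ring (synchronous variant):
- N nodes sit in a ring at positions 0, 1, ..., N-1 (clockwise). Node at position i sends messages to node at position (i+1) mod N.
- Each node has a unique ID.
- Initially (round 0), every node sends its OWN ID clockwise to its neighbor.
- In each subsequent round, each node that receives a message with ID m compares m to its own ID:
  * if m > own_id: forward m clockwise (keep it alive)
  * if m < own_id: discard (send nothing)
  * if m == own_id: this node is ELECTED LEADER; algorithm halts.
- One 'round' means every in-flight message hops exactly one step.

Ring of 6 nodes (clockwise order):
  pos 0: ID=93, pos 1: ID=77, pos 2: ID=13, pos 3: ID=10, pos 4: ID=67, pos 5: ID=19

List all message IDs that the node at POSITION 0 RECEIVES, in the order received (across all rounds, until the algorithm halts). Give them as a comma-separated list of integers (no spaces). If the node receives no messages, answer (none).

Answer: 19,67,77,93

Derivation:
Round 1: pos1(id77) recv 93: fwd; pos2(id13) recv 77: fwd; pos3(id10) recv 13: fwd; pos4(id67) recv 10: drop; pos5(id19) recv 67: fwd; pos0(id93) recv 19: drop
Round 2: pos2(id13) recv 93: fwd; pos3(id10) recv 77: fwd; pos4(id67) recv 13: drop; pos0(id93) recv 67: drop
Round 3: pos3(id10) recv 93: fwd; pos4(id67) recv 77: fwd
Round 4: pos4(id67) recv 93: fwd; pos5(id19) recv 77: fwd
Round 5: pos5(id19) recv 93: fwd; pos0(id93) recv 77: drop
Round 6: pos0(id93) recv 93: ELECTED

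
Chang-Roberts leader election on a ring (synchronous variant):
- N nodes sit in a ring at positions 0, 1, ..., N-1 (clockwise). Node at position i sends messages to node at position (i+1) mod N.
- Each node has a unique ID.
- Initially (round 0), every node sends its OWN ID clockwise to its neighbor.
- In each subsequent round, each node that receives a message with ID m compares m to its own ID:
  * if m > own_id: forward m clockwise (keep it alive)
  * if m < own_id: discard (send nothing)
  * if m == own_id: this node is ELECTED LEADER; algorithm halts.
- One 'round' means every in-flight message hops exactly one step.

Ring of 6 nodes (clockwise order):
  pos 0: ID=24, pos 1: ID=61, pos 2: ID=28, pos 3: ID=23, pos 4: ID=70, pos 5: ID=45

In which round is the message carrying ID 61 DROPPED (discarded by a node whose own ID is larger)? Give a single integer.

Round 1: pos1(id61) recv 24: drop; pos2(id28) recv 61: fwd; pos3(id23) recv 28: fwd; pos4(id70) recv 23: drop; pos5(id45) recv 70: fwd; pos0(id24) recv 45: fwd
Round 2: pos3(id23) recv 61: fwd; pos4(id70) recv 28: drop; pos0(id24) recv 70: fwd; pos1(id61) recv 45: drop
Round 3: pos4(id70) recv 61: drop; pos1(id61) recv 70: fwd
Round 4: pos2(id28) recv 70: fwd
Round 5: pos3(id23) recv 70: fwd
Round 6: pos4(id70) recv 70: ELECTED
Message ID 61 originates at pos 1; dropped at pos 4 in round 3

Answer: 3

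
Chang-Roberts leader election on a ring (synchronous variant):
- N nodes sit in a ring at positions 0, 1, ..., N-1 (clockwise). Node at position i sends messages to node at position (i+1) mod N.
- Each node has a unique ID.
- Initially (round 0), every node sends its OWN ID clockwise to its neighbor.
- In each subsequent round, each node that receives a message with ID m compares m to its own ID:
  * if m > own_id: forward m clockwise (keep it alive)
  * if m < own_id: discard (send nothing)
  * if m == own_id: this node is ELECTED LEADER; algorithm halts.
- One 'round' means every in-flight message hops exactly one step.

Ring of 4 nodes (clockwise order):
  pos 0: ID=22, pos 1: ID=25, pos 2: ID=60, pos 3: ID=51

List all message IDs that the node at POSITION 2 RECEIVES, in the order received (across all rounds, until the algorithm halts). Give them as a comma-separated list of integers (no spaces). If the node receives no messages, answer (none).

Round 1: pos1(id25) recv 22: drop; pos2(id60) recv 25: drop; pos3(id51) recv 60: fwd; pos0(id22) recv 51: fwd
Round 2: pos0(id22) recv 60: fwd; pos1(id25) recv 51: fwd
Round 3: pos1(id25) recv 60: fwd; pos2(id60) recv 51: drop
Round 4: pos2(id60) recv 60: ELECTED

Answer: 25,51,60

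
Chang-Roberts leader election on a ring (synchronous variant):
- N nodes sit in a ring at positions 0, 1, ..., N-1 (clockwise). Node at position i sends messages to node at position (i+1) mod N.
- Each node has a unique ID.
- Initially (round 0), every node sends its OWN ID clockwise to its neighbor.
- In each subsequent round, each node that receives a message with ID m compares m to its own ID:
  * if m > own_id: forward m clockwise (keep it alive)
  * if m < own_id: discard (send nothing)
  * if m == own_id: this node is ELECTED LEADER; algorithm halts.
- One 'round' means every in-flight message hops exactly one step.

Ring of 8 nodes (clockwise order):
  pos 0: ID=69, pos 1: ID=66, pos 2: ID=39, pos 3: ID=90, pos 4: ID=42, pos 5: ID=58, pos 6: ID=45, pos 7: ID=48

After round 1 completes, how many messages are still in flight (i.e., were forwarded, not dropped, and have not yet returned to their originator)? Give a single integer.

Round 1: pos1(id66) recv 69: fwd; pos2(id39) recv 66: fwd; pos3(id90) recv 39: drop; pos4(id42) recv 90: fwd; pos5(id58) recv 42: drop; pos6(id45) recv 58: fwd; pos7(id48) recv 45: drop; pos0(id69) recv 48: drop
After round 1: 4 messages still in flight

Answer: 4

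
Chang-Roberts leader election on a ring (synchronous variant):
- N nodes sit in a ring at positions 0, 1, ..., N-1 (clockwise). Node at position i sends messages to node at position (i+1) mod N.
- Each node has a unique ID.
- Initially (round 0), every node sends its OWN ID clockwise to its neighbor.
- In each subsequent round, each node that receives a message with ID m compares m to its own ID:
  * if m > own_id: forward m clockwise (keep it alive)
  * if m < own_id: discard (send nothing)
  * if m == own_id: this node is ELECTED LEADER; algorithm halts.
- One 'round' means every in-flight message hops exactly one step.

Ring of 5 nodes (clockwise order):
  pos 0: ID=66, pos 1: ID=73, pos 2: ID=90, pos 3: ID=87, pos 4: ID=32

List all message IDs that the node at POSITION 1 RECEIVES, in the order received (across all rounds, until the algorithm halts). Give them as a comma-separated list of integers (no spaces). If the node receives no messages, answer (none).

Round 1: pos1(id73) recv 66: drop; pos2(id90) recv 73: drop; pos3(id87) recv 90: fwd; pos4(id32) recv 87: fwd; pos0(id66) recv 32: drop
Round 2: pos4(id32) recv 90: fwd; pos0(id66) recv 87: fwd
Round 3: pos0(id66) recv 90: fwd; pos1(id73) recv 87: fwd
Round 4: pos1(id73) recv 90: fwd; pos2(id90) recv 87: drop
Round 5: pos2(id90) recv 90: ELECTED

Answer: 66,87,90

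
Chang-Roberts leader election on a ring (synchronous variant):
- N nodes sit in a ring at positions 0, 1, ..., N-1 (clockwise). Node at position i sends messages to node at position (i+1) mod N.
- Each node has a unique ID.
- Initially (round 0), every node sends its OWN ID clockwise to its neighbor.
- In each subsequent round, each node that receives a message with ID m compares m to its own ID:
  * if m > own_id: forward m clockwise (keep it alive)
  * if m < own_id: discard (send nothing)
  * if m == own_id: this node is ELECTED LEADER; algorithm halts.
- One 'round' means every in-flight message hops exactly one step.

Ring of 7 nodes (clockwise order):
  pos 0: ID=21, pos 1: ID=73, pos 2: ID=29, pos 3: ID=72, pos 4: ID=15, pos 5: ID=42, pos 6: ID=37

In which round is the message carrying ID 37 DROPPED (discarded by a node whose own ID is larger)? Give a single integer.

Round 1: pos1(id73) recv 21: drop; pos2(id29) recv 73: fwd; pos3(id72) recv 29: drop; pos4(id15) recv 72: fwd; pos5(id42) recv 15: drop; pos6(id37) recv 42: fwd; pos0(id21) recv 37: fwd
Round 2: pos3(id72) recv 73: fwd; pos5(id42) recv 72: fwd; pos0(id21) recv 42: fwd; pos1(id73) recv 37: drop
Round 3: pos4(id15) recv 73: fwd; pos6(id37) recv 72: fwd; pos1(id73) recv 42: drop
Round 4: pos5(id42) recv 73: fwd; pos0(id21) recv 72: fwd
Round 5: pos6(id37) recv 73: fwd; pos1(id73) recv 72: drop
Round 6: pos0(id21) recv 73: fwd
Round 7: pos1(id73) recv 73: ELECTED
Message ID 37 originates at pos 6; dropped at pos 1 in round 2

Answer: 2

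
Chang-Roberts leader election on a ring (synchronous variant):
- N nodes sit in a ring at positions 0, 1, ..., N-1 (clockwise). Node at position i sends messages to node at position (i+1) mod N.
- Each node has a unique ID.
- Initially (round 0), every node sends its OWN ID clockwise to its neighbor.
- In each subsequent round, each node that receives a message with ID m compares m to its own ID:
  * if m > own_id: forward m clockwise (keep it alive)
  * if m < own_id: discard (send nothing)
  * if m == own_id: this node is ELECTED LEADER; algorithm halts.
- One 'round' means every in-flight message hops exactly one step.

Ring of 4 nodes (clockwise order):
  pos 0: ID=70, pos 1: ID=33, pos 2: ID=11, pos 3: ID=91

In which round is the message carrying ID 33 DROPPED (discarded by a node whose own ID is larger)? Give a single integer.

Round 1: pos1(id33) recv 70: fwd; pos2(id11) recv 33: fwd; pos3(id91) recv 11: drop; pos0(id70) recv 91: fwd
Round 2: pos2(id11) recv 70: fwd; pos3(id91) recv 33: drop; pos1(id33) recv 91: fwd
Round 3: pos3(id91) recv 70: drop; pos2(id11) recv 91: fwd
Round 4: pos3(id91) recv 91: ELECTED
Message ID 33 originates at pos 1; dropped at pos 3 in round 2

Answer: 2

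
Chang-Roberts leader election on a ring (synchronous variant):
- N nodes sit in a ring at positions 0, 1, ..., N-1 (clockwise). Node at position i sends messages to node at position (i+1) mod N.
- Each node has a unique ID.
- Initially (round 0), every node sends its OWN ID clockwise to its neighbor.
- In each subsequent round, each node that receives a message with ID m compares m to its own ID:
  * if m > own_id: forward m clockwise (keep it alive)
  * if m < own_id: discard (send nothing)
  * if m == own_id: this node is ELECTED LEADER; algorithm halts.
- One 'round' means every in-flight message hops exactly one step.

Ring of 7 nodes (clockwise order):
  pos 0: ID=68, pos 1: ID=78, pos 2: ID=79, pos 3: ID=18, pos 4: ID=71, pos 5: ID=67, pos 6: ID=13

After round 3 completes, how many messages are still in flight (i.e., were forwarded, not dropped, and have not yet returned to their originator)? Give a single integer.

Round 1: pos1(id78) recv 68: drop; pos2(id79) recv 78: drop; pos3(id18) recv 79: fwd; pos4(id71) recv 18: drop; pos5(id67) recv 71: fwd; pos6(id13) recv 67: fwd; pos0(id68) recv 13: drop
Round 2: pos4(id71) recv 79: fwd; pos6(id13) recv 71: fwd; pos0(id68) recv 67: drop
Round 3: pos5(id67) recv 79: fwd; pos0(id68) recv 71: fwd
After round 3: 2 messages still in flight

Answer: 2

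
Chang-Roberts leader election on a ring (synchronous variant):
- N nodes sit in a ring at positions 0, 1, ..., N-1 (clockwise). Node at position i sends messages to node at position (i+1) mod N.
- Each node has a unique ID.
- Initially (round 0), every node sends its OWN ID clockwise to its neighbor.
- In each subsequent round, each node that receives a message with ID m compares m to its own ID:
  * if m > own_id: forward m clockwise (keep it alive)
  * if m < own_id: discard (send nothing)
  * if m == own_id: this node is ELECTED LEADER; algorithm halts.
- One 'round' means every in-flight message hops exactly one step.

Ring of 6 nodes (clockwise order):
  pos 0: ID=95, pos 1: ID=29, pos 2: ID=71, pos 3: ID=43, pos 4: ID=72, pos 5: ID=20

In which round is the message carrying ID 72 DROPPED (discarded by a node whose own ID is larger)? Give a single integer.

Round 1: pos1(id29) recv 95: fwd; pos2(id71) recv 29: drop; pos3(id43) recv 71: fwd; pos4(id72) recv 43: drop; pos5(id20) recv 72: fwd; pos0(id95) recv 20: drop
Round 2: pos2(id71) recv 95: fwd; pos4(id72) recv 71: drop; pos0(id95) recv 72: drop
Round 3: pos3(id43) recv 95: fwd
Round 4: pos4(id72) recv 95: fwd
Round 5: pos5(id20) recv 95: fwd
Round 6: pos0(id95) recv 95: ELECTED
Message ID 72 originates at pos 4; dropped at pos 0 in round 2

Answer: 2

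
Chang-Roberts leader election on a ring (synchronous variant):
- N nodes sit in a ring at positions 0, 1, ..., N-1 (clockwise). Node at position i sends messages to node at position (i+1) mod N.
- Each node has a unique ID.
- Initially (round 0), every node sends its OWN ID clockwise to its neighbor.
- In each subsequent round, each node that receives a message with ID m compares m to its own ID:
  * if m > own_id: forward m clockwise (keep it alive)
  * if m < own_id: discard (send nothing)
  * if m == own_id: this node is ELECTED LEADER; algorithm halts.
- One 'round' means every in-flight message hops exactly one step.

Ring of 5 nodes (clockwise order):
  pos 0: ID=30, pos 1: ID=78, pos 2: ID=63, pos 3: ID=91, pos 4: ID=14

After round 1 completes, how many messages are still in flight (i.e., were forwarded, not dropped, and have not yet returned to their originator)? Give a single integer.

Round 1: pos1(id78) recv 30: drop; pos2(id63) recv 78: fwd; pos3(id91) recv 63: drop; pos4(id14) recv 91: fwd; pos0(id30) recv 14: drop
After round 1: 2 messages still in flight

Answer: 2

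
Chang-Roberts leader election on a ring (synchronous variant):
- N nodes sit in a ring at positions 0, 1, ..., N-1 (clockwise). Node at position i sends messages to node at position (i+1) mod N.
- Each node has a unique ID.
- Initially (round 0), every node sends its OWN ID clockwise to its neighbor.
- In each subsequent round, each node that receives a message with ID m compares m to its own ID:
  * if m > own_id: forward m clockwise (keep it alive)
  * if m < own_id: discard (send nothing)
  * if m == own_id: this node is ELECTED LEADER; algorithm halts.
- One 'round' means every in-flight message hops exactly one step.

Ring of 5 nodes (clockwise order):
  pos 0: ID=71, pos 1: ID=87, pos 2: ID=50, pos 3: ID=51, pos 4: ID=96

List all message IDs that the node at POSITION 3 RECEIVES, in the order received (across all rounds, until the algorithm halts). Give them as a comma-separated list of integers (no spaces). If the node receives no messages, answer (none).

Round 1: pos1(id87) recv 71: drop; pos2(id50) recv 87: fwd; pos3(id51) recv 50: drop; pos4(id96) recv 51: drop; pos0(id71) recv 96: fwd
Round 2: pos3(id51) recv 87: fwd; pos1(id87) recv 96: fwd
Round 3: pos4(id96) recv 87: drop; pos2(id50) recv 96: fwd
Round 4: pos3(id51) recv 96: fwd
Round 5: pos4(id96) recv 96: ELECTED

Answer: 50,87,96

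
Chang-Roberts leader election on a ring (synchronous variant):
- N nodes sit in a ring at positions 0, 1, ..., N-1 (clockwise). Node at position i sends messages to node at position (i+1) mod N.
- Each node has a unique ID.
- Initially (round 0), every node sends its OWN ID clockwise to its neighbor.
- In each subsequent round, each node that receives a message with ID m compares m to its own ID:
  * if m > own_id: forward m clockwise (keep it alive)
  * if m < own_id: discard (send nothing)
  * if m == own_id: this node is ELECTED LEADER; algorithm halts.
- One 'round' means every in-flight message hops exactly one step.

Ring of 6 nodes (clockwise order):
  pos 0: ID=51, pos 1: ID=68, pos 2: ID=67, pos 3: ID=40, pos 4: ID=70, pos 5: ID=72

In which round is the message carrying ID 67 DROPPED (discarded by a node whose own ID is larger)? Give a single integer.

Answer: 2

Derivation:
Round 1: pos1(id68) recv 51: drop; pos2(id67) recv 68: fwd; pos3(id40) recv 67: fwd; pos4(id70) recv 40: drop; pos5(id72) recv 70: drop; pos0(id51) recv 72: fwd
Round 2: pos3(id40) recv 68: fwd; pos4(id70) recv 67: drop; pos1(id68) recv 72: fwd
Round 3: pos4(id70) recv 68: drop; pos2(id67) recv 72: fwd
Round 4: pos3(id40) recv 72: fwd
Round 5: pos4(id70) recv 72: fwd
Round 6: pos5(id72) recv 72: ELECTED
Message ID 67 originates at pos 2; dropped at pos 4 in round 2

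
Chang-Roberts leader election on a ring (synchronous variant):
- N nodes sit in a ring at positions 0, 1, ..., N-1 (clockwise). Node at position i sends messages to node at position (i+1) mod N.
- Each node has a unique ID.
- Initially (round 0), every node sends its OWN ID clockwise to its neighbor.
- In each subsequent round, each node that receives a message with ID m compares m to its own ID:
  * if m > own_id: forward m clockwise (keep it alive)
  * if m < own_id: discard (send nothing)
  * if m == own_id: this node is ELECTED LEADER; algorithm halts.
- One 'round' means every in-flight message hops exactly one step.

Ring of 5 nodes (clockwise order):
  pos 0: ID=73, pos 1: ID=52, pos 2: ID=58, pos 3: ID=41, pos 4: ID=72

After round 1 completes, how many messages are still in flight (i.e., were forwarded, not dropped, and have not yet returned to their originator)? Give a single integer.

Round 1: pos1(id52) recv 73: fwd; pos2(id58) recv 52: drop; pos3(id41) recv 58: fwd; pos4(id72) recv 41: drop; pos0(id73) recv 72: drop
After round 1: 2 messages still in flight

Answer: 2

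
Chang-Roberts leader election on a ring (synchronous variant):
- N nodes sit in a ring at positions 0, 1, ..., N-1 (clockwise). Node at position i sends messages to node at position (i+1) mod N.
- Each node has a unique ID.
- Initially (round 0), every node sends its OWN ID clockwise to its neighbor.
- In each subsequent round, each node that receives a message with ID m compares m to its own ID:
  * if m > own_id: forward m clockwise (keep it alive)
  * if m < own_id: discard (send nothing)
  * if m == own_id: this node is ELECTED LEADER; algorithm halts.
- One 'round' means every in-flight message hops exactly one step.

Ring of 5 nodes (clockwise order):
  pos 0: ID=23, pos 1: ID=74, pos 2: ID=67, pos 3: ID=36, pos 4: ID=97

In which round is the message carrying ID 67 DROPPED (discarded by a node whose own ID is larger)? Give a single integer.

Answer: 2

Derivation:
Round 1: pos1(id74) recv 23: drop; pos2(id67) recv 74: fwd; pos3(id36) recv 67: fwd; pos4(id97) recv 36: drop; pos0(id23) recv 97: fwd
Round 2: pos3(id36) recv 74: fwd; pos4(id97) recv 67: drop; pos1(id74) recv 97: fwd
Round 3: pos4(id97) recv 74: drop; pos2(id67) recv 97: fwd
Round 4: pos3(id36) recv 97: fwd
Round 5: pos4(id97) recv 97: ELECTED
Message ID 67 originates at pos 2; dropped at pos 4 in round 2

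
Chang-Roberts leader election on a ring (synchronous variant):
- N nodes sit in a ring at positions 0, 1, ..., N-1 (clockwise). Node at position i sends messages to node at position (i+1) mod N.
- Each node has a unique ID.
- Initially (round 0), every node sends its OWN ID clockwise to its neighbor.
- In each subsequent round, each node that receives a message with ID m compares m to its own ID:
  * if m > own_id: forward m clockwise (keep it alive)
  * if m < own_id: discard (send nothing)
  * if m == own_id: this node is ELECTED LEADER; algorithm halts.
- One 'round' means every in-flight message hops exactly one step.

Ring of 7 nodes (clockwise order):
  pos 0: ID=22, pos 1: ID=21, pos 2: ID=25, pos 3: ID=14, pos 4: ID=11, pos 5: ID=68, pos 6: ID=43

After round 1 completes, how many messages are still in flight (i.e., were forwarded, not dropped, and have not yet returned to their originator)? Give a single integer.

Answer: 5

Derivation:
Round 1: pos1(id21) recv 22: fwd; pos2(id25) recv 21: drop; pos3(id14) recv 25: fwd; pos4(id11) recv 14: fwd; pos5(id68) recv 11: drop; pos6(id43) recv 68: fwd; pos0(id22) recv 43: fwd
After round 1: 5 messages still in flight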